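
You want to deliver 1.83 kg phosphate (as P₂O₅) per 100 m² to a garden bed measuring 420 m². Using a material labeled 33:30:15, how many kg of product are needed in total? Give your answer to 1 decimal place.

Product per 100 m² = 1.83 / 30% = 6.1 kg.
Total product = 6.1 × 420 / 100 = 25.62 kg.

25.6 kg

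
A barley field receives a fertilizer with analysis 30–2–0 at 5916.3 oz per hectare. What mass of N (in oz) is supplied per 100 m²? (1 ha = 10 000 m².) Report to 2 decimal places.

nitrogen per hectare = 5916.3 × 30% = 1774.89 oz.
Convert to per 100 m²: 1774.89 × 0.01 = 17.7489 oz.

17.75 oz N per hundred sq m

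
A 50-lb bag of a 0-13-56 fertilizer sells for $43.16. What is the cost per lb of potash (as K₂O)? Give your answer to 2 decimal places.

K₂O in bag = 50 × 56% = 28 lb.
Cost per lb K₂O = $43.16 / 28 = $1.5414.

$1.54 per lb K₂O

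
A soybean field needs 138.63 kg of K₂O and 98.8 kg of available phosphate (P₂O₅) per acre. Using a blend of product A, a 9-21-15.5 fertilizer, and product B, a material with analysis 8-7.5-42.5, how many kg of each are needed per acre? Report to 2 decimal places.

406.99 kg product A, 177.76 kg product B

Per-acre balance (a = product A, b = product B):
K₂O: 0.155·a + 0.425·b = 138.63
P₂O₅: 0.21·a + 0.075·b = 98.8
Solving simultaneously: a = 406.992, b = 177.756.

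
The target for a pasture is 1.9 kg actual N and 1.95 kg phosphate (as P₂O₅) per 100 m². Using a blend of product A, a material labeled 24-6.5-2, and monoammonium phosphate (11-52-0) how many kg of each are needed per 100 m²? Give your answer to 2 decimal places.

Per-100 m² balance (a = product A, b = monoammonium phosphate):
N: 0.24·a + 0.11·b = 1.9
P₂O₅: 0.065·a + 0.52·b = 1.95
Eliminate b: (row1) − 0.11/0.52·(row2) → 0.22625·a = 1.4875, so a = 6.57459.
Then b = (1.95 − 0.065·6.57459) / 0.52 = 2.92818.

6.57 kg product A, 2.93 kg monoammonium phosphate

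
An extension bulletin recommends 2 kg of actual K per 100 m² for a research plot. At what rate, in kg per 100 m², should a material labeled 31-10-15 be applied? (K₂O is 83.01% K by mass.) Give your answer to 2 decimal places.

As K₂O: 2 / 0.8301 = 2.40935 kg per 100 m².
Product per 100 m² = 2.40935 / 15% = 16.0623 kg.

16.06 kg of product per hundred sq m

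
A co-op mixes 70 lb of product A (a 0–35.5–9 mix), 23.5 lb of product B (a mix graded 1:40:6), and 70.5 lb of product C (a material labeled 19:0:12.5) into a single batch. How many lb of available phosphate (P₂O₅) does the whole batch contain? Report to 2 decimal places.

P₂O₅ mass = 35.5%×70 + 40%×23.5 + 0%×70.5 = 34.25 lb.

34.25 lb P₂O₅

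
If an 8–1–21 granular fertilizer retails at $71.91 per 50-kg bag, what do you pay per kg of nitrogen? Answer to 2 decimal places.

$17.98 per kg N

N in bag = 50 × 8% = 4 kg.
Cost per kg N = $71.91 / 4 = $17.9775.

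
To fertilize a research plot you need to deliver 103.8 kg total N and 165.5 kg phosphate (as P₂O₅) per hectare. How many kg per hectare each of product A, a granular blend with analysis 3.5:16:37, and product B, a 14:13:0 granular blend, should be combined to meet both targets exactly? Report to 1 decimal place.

542.1 kg product A, 605.9 kg product B

With a, b = kg per hectare of product A and product B:
N: 0.035·a + 0.14·b = 103.8
P₂O₅: 0.16·a + 0.13·b = 165.5
Eliminate b: (row1) − 0.14/0.13·(row2) → -0.137308·a = -74.4308, so a = 542.073.
Then b = (165.5 − 0.16·542.073) / 0.13 = 605.91.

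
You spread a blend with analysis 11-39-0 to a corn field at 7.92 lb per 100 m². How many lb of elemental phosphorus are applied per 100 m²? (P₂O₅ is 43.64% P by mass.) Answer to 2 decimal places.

1.35 lb P per hundred sq m

P₂O₅ per 100 m² = 7.92 × 39% = 3.0888 lb.
Elemental P = 3.0888 × 0.4364 = 1.34795 lb per 100 m².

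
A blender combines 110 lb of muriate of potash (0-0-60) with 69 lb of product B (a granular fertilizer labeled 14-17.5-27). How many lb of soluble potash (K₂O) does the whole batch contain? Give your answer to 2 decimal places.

84.63 lb K₂O

K₂O mass = 60%×110 + 27%×69 = 84.63 lb.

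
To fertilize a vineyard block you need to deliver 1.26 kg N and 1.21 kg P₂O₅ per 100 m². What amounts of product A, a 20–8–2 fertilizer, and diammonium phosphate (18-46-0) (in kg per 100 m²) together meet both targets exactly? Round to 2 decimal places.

4.66 kg product A, 1.82 kg diammonium phosphate

Per-100 m² balance (a = product A, b = diammonium phosphate):
N: 0.2·a + 0.18·b = 1.26
P₂O₅: 0.08·a + 0.46·b = 1.21
Eliminate b: (row1) − 0.18/0.46·(row2) → 0.168696·a = 0.786522, so a = 4.66237.
Then b = (1.21 − 0.08·4.66237) / 0.46 = 1.81959.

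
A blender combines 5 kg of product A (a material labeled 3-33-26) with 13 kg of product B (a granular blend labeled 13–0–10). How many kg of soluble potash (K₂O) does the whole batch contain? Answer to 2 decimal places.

K₂O mass = 26%×5 + 10%×13 = 2.6 kg.

2.60 kg K₂O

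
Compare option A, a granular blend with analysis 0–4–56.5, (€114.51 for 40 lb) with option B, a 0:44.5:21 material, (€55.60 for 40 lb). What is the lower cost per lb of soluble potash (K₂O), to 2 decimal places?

option A: K₂O per bag = 40 × 56.5% = 22.6 lb; cost = 114.51 / 22.6 = €5.0668/lb K₂O.
option B: K₂O per bag = 40 × 21% = 8.4 lb; cost = 55.60 / 8.4 = €6.6190/lb K₂O.
option A is cheaper.

€5.07 per lb K₂O (option A)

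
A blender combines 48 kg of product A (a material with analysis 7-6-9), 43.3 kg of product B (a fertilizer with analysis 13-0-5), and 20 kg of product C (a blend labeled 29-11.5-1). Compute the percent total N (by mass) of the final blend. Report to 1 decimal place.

Total mass = 48 + 43.3 + 20 = 111.3 kg.
N mass = 7%×48 + 13%×43.3 + 29%×20 = 14.789 kg.
% N = 14.789 / 111.3 = 13.2875%.

13.3% N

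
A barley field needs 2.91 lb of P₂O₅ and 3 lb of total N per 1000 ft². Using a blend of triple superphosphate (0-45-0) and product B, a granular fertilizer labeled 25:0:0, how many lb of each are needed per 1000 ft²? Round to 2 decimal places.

Let a = lb of triple superphosphate, b = lb of product B (per 1000 ft²).
P₂O₅: 0.45·a + 0·b = 2.91
N: 0·a + 0.25·b = 3
Solving simultaneously: a = 6.46667, b = 12.

6.47 lb triple superphosphate, 12.00 lb product B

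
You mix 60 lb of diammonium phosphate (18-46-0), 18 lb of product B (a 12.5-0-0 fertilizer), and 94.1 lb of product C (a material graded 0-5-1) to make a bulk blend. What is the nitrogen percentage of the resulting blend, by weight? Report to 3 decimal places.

Total mass = 60 + 18 + 94.1 = 172.1 lb.
N mass = 18%×60 + 12.5%×18 + 0%×94.1 = 13.05 lb.
% N = 13.05 / 172.1 = 7.5828%.

7.583% N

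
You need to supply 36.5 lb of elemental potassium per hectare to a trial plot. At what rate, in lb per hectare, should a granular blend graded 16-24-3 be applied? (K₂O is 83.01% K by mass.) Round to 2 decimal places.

As K₂O: 36.5 / 0.8301 = 43.9706 lb per hectare.
Product per hectare = 43.9706 / 3% = 1465.687 lb.

1465.69 lb of product per hectare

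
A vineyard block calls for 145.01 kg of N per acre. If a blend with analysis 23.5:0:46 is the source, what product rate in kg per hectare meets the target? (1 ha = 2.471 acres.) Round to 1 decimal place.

1524.8 kg of product per hectare

Product per acre = 145.01 / 23.5% = 617.064 kg.
Convert to per hectare: 617.064 × 2.471 = 1524.76 kg.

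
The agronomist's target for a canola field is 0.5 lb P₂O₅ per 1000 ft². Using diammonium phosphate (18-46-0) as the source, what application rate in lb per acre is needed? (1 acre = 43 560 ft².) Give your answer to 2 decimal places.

47.35 lb of product per acre

Product per 1000 ft² = 0.5 / 46% = 1.08696 lb.
Convert to per acre: 1.08696 × 43.56 = 47.3478 lb.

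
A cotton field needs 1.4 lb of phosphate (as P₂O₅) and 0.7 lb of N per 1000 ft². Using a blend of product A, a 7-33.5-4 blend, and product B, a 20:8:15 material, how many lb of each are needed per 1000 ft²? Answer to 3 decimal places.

Let a = lb of product A, b = lb of product B (per 1000 ft²).
P₂O₅: 0.335·a + 0.08·b = 1.4
N: 0.07·a + 0.2·b = 0.7
Eliminate a: (row1) − 0.335/0.07·(row2) → -0.877143·b = -1.95, so b = 2.22313.
Back-substitute: a = (1.4 − 0.08·2.22313) / 0.335 = 3.64821.

3.648 lb product A, 2.223 lb product B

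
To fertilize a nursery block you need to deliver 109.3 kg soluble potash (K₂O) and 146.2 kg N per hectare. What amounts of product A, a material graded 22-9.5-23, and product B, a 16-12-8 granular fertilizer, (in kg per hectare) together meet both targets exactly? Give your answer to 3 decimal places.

With a, b = kg per hectare of product A and product B:
K₂O: 0.23·a + 0.08·b = 109.3
N: 0.22·a + 0.16·b = 146.2
Eliminate b: (row1) − 0.08/0.16·(row2) → 0.12·a = 36.2, so a = 301.6667.
Then b = (146.2 − 0.22·301.6667) / 0.16 = 498.9583.

301.667 kg product A, 498.958 kg product B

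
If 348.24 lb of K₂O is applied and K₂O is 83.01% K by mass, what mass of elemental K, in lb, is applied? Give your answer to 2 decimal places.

K = 348.24 × 0.8301 = 289.074 lb.

289.07 lb K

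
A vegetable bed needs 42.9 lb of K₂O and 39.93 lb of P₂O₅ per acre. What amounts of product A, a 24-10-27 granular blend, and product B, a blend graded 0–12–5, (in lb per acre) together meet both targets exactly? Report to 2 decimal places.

115.02 lb product A, 236.90 lb product B

With a, b = lb per acre of product A and product B:
K₂O: 0.27·a + 0.05·b = 42.9
P₂O₅: 0.1·a + 0.12·b = 39.93
Eliminate a: (row1) − 0.27/0.1·(row2) → -0.274·b = -64.911, so b = 236.901.
Back-substitute: a = (42.9 − 0.05·236.901) / 0.27 = 115.018.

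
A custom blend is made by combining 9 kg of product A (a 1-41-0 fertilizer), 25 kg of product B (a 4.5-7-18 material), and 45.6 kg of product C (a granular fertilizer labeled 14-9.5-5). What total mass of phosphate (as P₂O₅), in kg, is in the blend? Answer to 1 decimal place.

9.8 kg P₂O₅

P₂O₅ mass = 41%×9 + 7%×25 + 9.5%×45.6 = 9.772 kg.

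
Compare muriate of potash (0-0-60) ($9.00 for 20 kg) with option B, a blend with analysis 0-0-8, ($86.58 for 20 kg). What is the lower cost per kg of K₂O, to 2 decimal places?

$0.75 per kg K₂O (muriate of potash)

muriate of potash: K₂O per bag = 20 × 60% = 12 kg; cost = 9.00 / 12 = $0.7500/kg K₂O.
option B: K₂O per bag = 20 × 8% = 1.6 kg; cost = 86.58 / 1.6 = $54.1125/kg K₂O.
muriate of potash is cheaper.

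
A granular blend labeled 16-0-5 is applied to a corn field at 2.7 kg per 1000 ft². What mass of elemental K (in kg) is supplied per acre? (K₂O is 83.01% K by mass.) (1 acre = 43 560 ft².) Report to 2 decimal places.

4.88 kg K per acre

K₂O per 1000 ft² = 2.7 × 5% = 0.135 kg.
Elemental K = 0.135 × 0.8301 = 0.112063 kg per 1000 ft².
Convert to per acre: 0.112063 × 43.56 = 4.88149 kg.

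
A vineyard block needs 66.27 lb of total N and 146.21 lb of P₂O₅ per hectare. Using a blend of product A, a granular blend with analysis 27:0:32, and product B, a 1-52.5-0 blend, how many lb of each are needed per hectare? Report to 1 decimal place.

Let a = lb of product A, b = lb of product B (per hectare).
N: 0.27·a + 0.01·b = 66.27
P₂O₅: 0·a + 0.525·b = 146.21
Solving simultaneously: a = 235.13, b = 278.495.

235.1 lb product A, 278.5 lb product B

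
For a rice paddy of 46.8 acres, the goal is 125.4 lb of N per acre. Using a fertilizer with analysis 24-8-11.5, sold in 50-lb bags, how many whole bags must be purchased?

Product per acre = 125.4 / 24% = 522.5 lb.
Total product = 522.5 × 46.8 = 24453 lb.
Bags = ⌈24453 / 50⌉ = 490.

490 bags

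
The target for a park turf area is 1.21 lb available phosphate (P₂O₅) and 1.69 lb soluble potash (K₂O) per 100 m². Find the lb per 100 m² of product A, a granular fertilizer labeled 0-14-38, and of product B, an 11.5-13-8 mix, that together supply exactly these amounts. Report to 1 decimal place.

3.2 lb product A, 5.8 lb product B

Per-100 m² balance (a = product A, b = product B):
P₂O₅: 0.14·a + 0.13·b = 1.21
K₂O: 0.38·a + 0.08·b = 1.69
Solving simultaneously: a = 3.21728, b = 5.84293.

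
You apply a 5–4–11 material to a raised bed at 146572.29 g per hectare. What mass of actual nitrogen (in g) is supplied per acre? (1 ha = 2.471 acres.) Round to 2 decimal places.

2965.85 g N per acre

nitrogen per hectare = 146572.29 × 5% = 7328.61 g.
Convert to per acre: 7328.61 × 0.404694 = 2965.8497 g.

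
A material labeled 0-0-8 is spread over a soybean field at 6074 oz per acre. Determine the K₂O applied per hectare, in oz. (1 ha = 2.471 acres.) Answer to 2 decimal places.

1200.71 oz K₂O per hectare

K₂O per acre = 6074 × 8% = 485.92 oz.
Convert to per hectare: 485.92 × 2.471 = 1200.708 oz.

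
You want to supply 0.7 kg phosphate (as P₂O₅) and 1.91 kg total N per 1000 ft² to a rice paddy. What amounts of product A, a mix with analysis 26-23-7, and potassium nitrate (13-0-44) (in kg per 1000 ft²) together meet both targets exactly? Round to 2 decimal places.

3.04 kg product A, 8.61 kg potassium nitrate

With a, b = kg per 1000 ft² of product A and potassium nitrate:
P₂O₅: 0.23·a + 0·b = 0.7
N: 0.26·a + 0.13·b = 1.91
From row1: a = (0.7 − 0·b) / 0.23.
Into row2: 0.26·(0.7 − 0·b)/0.23 + 0.13·b = 1.91 → b = 8.60535, a = 3.04348.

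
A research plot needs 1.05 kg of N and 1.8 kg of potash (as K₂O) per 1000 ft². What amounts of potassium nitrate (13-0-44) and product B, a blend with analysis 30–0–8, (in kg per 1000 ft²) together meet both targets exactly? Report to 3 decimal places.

3.750 kg potassium nitrate, 1.875 kg product B

Let a = kg of potassium nitrate, b = kg of product B (per 1000 ft²).
N: 0.13·a + 0.3·b = 1.05
K₂O: 0.44·a + 0.08·b = 1.8
Eliminate b: (row1) − 0.3/0.08·(row2) → -1.52·a = -5.7, so a = 3.75.
Then b = (1.8 − 0.44·3.75) / 0.08 = 1.875.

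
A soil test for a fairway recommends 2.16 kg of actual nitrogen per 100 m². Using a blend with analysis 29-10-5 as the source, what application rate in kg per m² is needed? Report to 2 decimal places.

0.07 kg of product per sq m

Product per 100 m² = 2.16 / 29% = 7.44828 kg.
Convert to per m²: 7.44828 × 0.01 = 0.0744828 kg.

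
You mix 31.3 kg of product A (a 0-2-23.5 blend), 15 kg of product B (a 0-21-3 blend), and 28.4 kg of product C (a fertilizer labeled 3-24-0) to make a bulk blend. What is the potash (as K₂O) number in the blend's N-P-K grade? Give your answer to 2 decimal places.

10.45% K₂O

Total mass = 31.3 + 15 + 28.4 = 74.7 kg.
K₂O mass = 23.5%×31.3 + 3%×15 + 0%×28.4 = 7.8055 kg.
% K₂O = 7.8055 / 74.7 = 10.4491%.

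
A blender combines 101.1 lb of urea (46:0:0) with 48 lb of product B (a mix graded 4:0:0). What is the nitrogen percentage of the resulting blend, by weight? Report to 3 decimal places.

32.479% N

Total mass = 101.1 + 48 = 149.1 lb.
N mass = 46%×101.1 + 4%×48 = 48.426 lb.
% N = 48.426 / 149.1 = 32.4789%.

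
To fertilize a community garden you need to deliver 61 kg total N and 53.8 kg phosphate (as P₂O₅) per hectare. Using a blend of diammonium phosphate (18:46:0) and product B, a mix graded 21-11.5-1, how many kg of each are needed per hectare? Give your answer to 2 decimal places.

56.43 kg diammonium phosphate, 242.11 kg product B

With a, b = kg per hectare of diammonium phosphate and product B:
N: 0.18·a + 0.21·b = 61
P₂O₅: 0.46·a + 0.115·b = 53.8
From row1: a = (61 − 0.21·b) / 0.18.
Into row2: 0.46·(61 − 0.21·b)/0.18 + 0.115·b = 53.8 → b = 242.108, a = 56.4295.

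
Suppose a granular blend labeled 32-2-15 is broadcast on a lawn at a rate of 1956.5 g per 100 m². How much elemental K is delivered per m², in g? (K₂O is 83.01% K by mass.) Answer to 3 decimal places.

2.436 g K per sq m

K₂O per 100 m² = 1956.5 × 15% = 293.475 g.
Elemental K = 293.475 × 0.8301 = 243.614 g per 100 m².
Convert to per m²: 243.614 × 0.01 = 2.43614 g.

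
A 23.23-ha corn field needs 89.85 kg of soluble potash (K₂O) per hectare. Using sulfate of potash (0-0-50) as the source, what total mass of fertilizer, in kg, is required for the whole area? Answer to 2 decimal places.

4174.43 kg

Product per hectare = 89.85 / 50% = 179.7 kg.
Total product = 179.7 × 23.23 = 4174.431 kg.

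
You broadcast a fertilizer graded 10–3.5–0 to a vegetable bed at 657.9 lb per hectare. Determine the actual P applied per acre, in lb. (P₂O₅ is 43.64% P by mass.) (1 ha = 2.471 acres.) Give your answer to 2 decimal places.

P₂O₅ per hectare = 657.9 × 3.5% = 23.0265 lb.
Elemental P = 23.0265 × 0.4364 = 10.0488 lb per hectare.
Convert to per acre: 10.0488 × 0.404694 = 4.06668 lb.

4.07 lb P per acre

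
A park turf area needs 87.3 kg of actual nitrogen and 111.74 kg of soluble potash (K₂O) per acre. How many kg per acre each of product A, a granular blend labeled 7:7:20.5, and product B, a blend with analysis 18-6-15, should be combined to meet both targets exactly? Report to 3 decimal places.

265.841 kg product A, 381.617 kg product B

Per-acre balance (a = product A, b = product B):
N: 0.07·a + 0.18·b = 87.3
K₂O: 0.205·a + 0.15·b = 111.74
Eliminate a: (row1) − 0.07/0.205·(row2) → 0.12878·b = 49.1449, so b = 381.6174.
Back-substitute: a = (87.3 − 0.18·381.6174) / 0.07 = 265.8409.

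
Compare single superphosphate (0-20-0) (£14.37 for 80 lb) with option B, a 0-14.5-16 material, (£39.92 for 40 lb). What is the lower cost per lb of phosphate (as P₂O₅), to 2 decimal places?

single superphosphate: P₂O₅ per bag = 80 × 20% = 16 lb; cost = 14.37 / 16 = £0.8981/lb P₂O₅.
option B: P₂O₅ per bag = 40 × 14.5% = 5.8 lb; cost = 39.92 / 5.8 = £6.8828/lb P₂O₅.
single superphosphate is cheaper.

£0.90 per lb P₂O₅ (single superphosphate)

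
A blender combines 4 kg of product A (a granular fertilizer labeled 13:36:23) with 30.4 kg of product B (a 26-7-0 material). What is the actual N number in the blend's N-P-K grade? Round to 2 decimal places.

24.49% N

Total mass = 4 + 30.4 = 34.4 kg.
N mass = 13%×4 + 26%×30.4 = 8.424 kg.
% N = 8.424 / 34.4 = 24.4884%.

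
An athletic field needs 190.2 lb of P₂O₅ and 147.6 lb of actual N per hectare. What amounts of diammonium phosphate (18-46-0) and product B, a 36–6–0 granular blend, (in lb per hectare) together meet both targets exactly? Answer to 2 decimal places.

Per-hectare balance (a = diammonium phosphate, b = product B):
P₂O₅: 0.46·a + 0.06·b = 190.2
N: 0.18·a + 0.36·b = 147.6
Eliminate a: (row1) − 0.46/0.18·(row2) → -0.86·b = -187, so b = 217.442.
Back-substitute: a = (190.2 − 0.06·217.442) / 0.46 = 385.116.

385.12 lb diammonium phosphate, 217.44 lb product B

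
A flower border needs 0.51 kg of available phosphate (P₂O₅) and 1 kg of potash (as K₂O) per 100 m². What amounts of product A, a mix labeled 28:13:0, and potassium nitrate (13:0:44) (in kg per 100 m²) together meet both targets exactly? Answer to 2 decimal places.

With a, b = kg per 100 m² of product A and potassium nitrate:
P₂O₅: 0.13·a + 0·b = 0.51
K₂O: 0·a + 0.44·b = 1
Solving simultaneously: a = 3.92308, b = 2.27273.

3.92 kg product A, 2.27 kg potassium nitrate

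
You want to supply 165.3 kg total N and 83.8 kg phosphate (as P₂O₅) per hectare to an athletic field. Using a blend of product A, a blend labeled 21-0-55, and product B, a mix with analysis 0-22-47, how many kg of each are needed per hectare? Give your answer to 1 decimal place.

787.1 kg product A, 380.9 kg product B

With a, b = kg per hectare of product A and product B:
N: 0.21·a + 0·b = 165.3
P₂O₅: 0·a + 0.22·b = 83.8
Solving simultaneously: a = 787.143, b = 380.909.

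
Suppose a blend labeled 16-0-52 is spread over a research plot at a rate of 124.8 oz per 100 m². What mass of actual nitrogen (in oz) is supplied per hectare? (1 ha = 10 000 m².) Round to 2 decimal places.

nitrogen per 100 m² = 124.8 × 16% = 19.968 oz.
Convert to per hectare: 19.968 × 100 = 1996.8 oz.

1996.80 oz N per hectare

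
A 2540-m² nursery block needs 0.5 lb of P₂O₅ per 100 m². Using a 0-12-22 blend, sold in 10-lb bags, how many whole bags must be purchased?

11 bags

Product per 100 m² = 0.5 / 12% = 4.16667 lb.
Total product = 4.16667 × 2540 / 100 = 105.833 lb.
Bags = ⌈105.833 / 10⌉ = 11.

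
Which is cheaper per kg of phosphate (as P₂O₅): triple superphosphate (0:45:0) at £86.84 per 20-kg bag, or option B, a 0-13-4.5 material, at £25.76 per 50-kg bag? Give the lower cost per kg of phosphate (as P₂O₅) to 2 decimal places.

£3.96 per kg P₂O₅ (option B)

triple superphosphate: P₂O₅ per bag = 20 × 45% = 9 kg; cost = 86.84 / 9 = £9.6489/kg P₂O₅.
option B: P₂O₅ per bag = 50 × 13% = 6.5 kg; cost = 25.76 / 6.5 = £3.9631/kg P₂O₅.
option B is cheaper.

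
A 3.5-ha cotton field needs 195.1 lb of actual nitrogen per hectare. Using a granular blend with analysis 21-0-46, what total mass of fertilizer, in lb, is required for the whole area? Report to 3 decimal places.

3251.667 lb

Product per hectare = 195.1 / 21% = 929.048 lb.
Total product = 929.048 × 3.5 = 3251.6667 lb.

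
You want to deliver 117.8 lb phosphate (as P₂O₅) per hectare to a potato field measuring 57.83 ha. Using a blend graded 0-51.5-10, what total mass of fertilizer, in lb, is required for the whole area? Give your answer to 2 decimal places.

13227.91 lb

Product per hectare = 117.8 / 51.5% = 228.738 lb.
Total product = 228.738 × 57.83 = 13227.911 lb.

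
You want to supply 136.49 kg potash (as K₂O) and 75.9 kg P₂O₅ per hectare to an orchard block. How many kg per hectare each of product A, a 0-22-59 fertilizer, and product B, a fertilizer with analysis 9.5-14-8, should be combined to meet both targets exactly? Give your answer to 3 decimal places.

200.563 kg product A, 226.972 kg product B

Per-hectare balance (a = product A, b = product B):
K₂O: 0.59·a + 0.08·b = 136.49
P₂O₅: 0.22·a + 0.14·b = 75.9
Solving simultaneously: a = 200.5631, b = 226.9723.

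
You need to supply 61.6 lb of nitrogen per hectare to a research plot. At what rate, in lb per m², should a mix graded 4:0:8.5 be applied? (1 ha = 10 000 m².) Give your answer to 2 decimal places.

Product per hectare = 61.6 / 4% = 1540 lb.
Convert to per m²: 1540 × 0.0001 = 0.154 lb.

0.15 lb of product per sq m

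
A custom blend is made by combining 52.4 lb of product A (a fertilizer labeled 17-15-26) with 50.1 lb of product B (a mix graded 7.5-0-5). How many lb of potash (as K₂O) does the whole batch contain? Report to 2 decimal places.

K₂O mass = 26%×52.4 + 5%×50.1 = 16.129 lb.

16.13 lb K₂O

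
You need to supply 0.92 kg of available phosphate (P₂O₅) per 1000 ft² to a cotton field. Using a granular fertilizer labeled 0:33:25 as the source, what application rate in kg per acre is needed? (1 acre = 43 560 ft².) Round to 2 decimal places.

Product per 1000 ft² = 0.92 / 33% = 2.78788 kg.
Convert to per acre: 2.78788 × 43.56 = 121.44 kg.

121.44 kg of product per acre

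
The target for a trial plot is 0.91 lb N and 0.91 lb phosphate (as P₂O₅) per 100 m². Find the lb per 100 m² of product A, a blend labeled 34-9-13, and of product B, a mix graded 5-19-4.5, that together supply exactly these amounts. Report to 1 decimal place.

2.1 lb product A, 3.8 lb product B

With a, b = lb per 100 m² of product A and product B:
N: 0.34·a + 0.05·b = 0.91
P₂O₅: 0.09·a + 0.19·b = 0.91
Eliminate b: (row1) − 0.05/0.19·(row2) → 0.316316·a = 0.670526, so a = 2.1198.
Then b = (0.91 − 0.09·2.1198) / 0.19 = 3.78536.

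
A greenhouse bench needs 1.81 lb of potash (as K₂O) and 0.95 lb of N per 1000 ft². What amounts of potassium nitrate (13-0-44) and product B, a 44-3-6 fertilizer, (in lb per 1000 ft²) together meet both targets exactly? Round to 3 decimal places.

Let a = lb of potassium nitrate, b = lb of product B (per 1000 ft²).
K₂O: 0.44·a + 0.06·b = 1.81
N: 0.13·a + 0.44·b = 0.95
From row1: a = (1.81 − 0.06·b) / 0.44.
Into row2: 0.13·(1.81 − 0.06·b)/0.44 + 0.44·b = 0.95 → b = 0.983315, a = 3.97955.

3.980 lb potassium nitrate, 0.983 lb product B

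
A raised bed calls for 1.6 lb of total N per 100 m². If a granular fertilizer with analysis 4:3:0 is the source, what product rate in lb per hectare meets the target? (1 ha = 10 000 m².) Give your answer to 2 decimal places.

4000.00 lb of product per hectare

Product per 100 m² = 1.6 / 4% = 40 lb.
Convert to per hectare: 40 × 100 = 4000 lb.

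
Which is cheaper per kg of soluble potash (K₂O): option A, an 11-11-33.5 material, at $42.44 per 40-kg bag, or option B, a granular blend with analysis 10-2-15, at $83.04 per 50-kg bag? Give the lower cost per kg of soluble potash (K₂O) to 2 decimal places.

option A: K₂O per bag = 40 × 33.5% = 13.4 kg; cost = 42.44 / 13.4 = $3.1672/kg K₂O.
option B: K₂O per bag = 50 × 15% = 7.5 kg; cost = 83.04 / 7.5 = $11.0720/kg K₂O.
option A is cheaper.

$3.17 per kg K₂O (option A)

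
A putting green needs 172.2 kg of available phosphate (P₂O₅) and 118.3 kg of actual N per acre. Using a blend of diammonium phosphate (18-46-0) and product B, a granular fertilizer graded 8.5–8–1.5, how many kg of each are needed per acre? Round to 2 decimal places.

209.43 kg diammonium phosphate, 948.26 kg product B

Per-acre balance (a = diammonium phosphate, b = product B):
P₂O₅: 0.46·a + 0.08·b = 172.2
N: 0.18·a + 0.085·b = 118.3
Eliminate b: (row1) − 0.08/0.085·(row2) → 0.290588·a = 60.8588, so a = 209.433.
Then b = (118.3 − 0.18·209.433) / 0.085 = 948.259.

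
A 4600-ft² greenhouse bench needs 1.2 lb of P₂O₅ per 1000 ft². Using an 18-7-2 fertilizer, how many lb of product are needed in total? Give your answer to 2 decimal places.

78.86 lb

Product per 1000 ft² = 1.2 / 7% = 17.1429 lb.
Total product = 17.1429 × 4600 / 1000 = 78.8571 lb.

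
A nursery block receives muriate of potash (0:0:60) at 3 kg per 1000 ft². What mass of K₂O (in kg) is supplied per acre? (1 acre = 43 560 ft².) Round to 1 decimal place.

K₂O per 1000 ft² = 3 × 60% = 1.8 kg.
Convert to per acre: 1.8 × 43.56 = 78.408 kg.

78.4 kg K₂O per acre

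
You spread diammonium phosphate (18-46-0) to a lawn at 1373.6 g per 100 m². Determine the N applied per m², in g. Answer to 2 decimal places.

2.47 g N per sq m

nitrogen per 100 m² = 1373.6 × 18% = 247.248 g.
Convert to per m²: 247.248 × 0.01 = 2.47248 g.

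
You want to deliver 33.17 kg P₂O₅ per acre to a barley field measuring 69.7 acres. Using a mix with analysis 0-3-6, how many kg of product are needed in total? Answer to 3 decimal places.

77064.967 kg

Product per acre = 33.17 / 3% = 1105.67 kg.
Total product = 1105.67 × 69.7 = 77064.9667 kg.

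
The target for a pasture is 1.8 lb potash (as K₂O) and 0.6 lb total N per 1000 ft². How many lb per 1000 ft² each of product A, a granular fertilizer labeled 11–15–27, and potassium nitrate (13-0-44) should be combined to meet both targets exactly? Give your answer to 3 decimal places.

Let a = lb of product A, b = lb of potassium nitrate (per 1000 ft²).
K₂O: 0.27·a + 0.44·b = 1.8
N: 0.11·a + 0.13·b = 0.6
From row1: a = (1.8 − 0.44·b) / 0.27.
Into row2: 0.11·(1.8 − 0.44·b)/0.27 + 0.13·b = 0.6 → b = 2.70677, a = 2.25564.

2.256 lb product A, 2.707 lb potassium nitrate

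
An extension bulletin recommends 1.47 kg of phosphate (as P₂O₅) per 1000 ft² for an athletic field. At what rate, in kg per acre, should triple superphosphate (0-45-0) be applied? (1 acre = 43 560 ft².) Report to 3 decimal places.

Product per 1000 ft² = 1.47 / 45% = 3.26667 kg.
Convert to per acre: 3.26667 × 43.56 = 142.296 kg.

142.296 kg of product per acre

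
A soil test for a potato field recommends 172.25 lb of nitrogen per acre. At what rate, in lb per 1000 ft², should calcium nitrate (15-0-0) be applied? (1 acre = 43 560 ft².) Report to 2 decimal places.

26.36 lb of product per thousand sq ft

Product per acre = 172.25 / 15% = 1148.33 lb.
Convert to per 1000 ft²: 1148.33 × 0.0229568 = 26.3621 lb.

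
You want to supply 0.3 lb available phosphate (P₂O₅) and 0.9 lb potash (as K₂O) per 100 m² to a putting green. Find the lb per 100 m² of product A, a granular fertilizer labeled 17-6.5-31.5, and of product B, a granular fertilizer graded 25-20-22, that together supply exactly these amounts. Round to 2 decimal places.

2.34 lb product A, 0.74 lb product B

With a, b = lb per 100 m² of product A and product B:
P₂O₅: 0.065·a + 0.2·b = 0.3
K₂O: 0.315·a + 0.22·b = 0.9
Eliminate a: (row1) − 0.065/0.315·(row2) → 0.154603·b = 0.114286, so b = 0.73922.
Back-substitute: a = (0.3 − 0.2·0.73922) / 0.065 = 2.34086.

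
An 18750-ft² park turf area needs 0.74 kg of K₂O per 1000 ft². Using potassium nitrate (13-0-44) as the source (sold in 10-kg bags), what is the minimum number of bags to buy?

4 bags

Product per 1000 ft² = 0.74 / 44% = 1.68182 kg.
Total product = 1.68182 × 18750 / 1000 = 31.5341 kg.
Bags = ⌈31.5341 / 10⌉ = 4.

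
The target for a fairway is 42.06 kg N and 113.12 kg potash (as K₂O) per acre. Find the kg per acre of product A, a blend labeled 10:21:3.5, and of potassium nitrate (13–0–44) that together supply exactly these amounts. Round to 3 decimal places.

Let a = kg of product A, b = kg of potassium nitrate (per acre).
N: 0.1·a + 0.13·b = 42.06
K₂O: 0.035·a + 0.44·b = 113.12
Solving simultaneously: a = 96.3447, b = 249.4271.

96.345 kg product A, 249.427 kg potassium nitrate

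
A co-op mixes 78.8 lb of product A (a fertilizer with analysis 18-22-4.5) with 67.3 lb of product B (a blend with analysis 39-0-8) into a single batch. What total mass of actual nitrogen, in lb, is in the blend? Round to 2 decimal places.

40.43 lb N

N mass = 18%×78.8 + 39%×67.3 = 40.431 lb.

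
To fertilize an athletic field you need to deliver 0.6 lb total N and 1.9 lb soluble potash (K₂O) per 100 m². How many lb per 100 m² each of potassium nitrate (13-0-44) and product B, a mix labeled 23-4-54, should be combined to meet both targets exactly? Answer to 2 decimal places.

3.65 lb potassium nitrate, 0.55 lb product B

Let a = lb of potassium nitrate, b = lb of product B (per 100 m²).
N: 0.13·a + 0.23·b = 0.6
K₂O: 0.44·a + 0.54·b = 1.9
Eliminate b: (row1) − 0.23/0.54·(row2) → -0.0574074·a = -0.209259, so a = 3.64516.
Then b = (1.9 − 0.44·3.64516) / 0.54 = 0.548387.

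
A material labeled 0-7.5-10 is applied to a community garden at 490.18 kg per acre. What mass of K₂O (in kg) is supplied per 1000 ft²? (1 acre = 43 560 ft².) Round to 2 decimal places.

K₂O per acre = 490.18 × 10% = 49.018 kg.
Convert to per 1000 ft²: 49.018 × 0.0229568 = 1.1253 kg.

1.13 kg K₂O per thousand sq ft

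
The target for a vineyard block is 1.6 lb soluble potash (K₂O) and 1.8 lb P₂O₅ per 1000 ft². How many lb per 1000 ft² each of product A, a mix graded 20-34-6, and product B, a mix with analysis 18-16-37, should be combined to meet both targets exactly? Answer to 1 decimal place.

3.5 lb product A, 3.8 lb product B

Per-1000 ft² balance (a = product A, b = product B):
K₂O: 0.06·a + 0.37·b = 1.6
P₂O₅: 0.34·a + 0.16·b = 1.8
Solving simultaneously: a = 3.5284, b = 3.75215.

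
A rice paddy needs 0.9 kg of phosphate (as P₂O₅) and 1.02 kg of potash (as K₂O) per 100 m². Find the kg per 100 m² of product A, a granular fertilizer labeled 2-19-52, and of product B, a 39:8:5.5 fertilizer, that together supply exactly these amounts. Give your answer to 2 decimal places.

Per-100 m² balance (a = product A, b = product B):
P₂O₅: 0.19·a + 0.08·b = 0.9
K₂O: 0.52·a + 0.055·b = 1.02
From row1: a = (0.9 − 0.08·b) / 0.19.
Into row2: 0.52·(0.9 − 0.08·b)/0.19 + 0.055·b = 1.02 → b = 8.80257, a = 1.0305.

1.03 kg product A, 8.80 kg product B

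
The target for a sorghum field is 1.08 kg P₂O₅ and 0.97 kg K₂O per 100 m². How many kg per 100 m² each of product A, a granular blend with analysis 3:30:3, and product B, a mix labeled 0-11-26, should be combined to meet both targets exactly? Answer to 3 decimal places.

2.331 kg product A, 3.462 kg product B

Per-100 m² balance (a = product A, b = product B):
P₂O₅: 0.3·a + 0.11·b = 1.08
K₂O: 0.03·a + 0.26·b = 0.97
Eliminate a: (row1) − 0.3/0.03·(row2) → -2.49·b = -8.62, so b = 3.46185.
Back-substitute: a = (1.08 − 0.11·3.46185) / 0.3 = 2.33066.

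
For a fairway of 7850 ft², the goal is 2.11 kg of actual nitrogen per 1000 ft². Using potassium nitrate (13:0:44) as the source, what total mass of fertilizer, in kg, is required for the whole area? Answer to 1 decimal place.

127.4 kg

Product per 1000 ft² = 2.11 / 13% = 16.2308 kg.
Total product = 16.2308 × 7850 / 1000 = 127.412 kg.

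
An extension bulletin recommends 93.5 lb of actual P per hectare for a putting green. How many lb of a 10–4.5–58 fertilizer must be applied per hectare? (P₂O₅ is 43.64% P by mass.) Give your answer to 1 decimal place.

4761.2 lb of product per hectare

As P₂O₅: 93.5 / 0.4364 = 214.253 lb per hectare.
Product per hectare = 214.253 / 4.5% = 4761.18 lb.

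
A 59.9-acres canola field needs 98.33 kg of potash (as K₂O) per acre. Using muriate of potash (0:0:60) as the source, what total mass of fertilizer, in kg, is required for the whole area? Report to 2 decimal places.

9816.61 kg

Product per acre = 98.33 / 60% = 163.883 kg.
Total product = 163.883 × 59.9 = 9816.612 kg.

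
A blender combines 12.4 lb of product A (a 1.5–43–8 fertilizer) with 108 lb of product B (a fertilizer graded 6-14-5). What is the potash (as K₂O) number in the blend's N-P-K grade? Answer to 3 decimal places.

5.309% K₂O

Total mass = 12.4 + 108 = 120.4 lb.
K₂O mass = 8%×12.4 + 5%×108 = 6.392 lb.
% K₂O = 6.392 / 120.4 = 5.30897%.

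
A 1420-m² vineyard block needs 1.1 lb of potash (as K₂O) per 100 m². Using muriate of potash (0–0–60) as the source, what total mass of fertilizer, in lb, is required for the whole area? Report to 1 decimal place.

26.0 lb

Product per 100 m² = 1.1 / 60% = 1.83333 lb.
Total product = 1.83333 × 1420 / 100 = 26.0333 lb.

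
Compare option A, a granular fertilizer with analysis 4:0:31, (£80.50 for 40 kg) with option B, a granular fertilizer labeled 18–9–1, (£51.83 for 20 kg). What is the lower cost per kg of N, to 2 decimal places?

option A: N per bag = 40 × 4% = 1.6 kg; cost = 80.50 / 1.6 = £50.3125/kg N.
option B: N per bag = 20 × 18% = 3.6 kg; cost = 51.83 / 3.6 = £14.3972/kg N.
option B is cheaper.

£14.40 per kg N (option B)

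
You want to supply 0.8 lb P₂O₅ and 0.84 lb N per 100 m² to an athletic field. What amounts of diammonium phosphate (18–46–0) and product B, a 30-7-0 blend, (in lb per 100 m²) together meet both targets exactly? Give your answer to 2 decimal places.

1.44 lb diammonium phosphate, 1.93 lb product B

With a, b = lb per 100 m² of diammonium phosphate and product B:
P₂O₅: 0.46·a + 0.07·b = 0.8
N: 0.18·a + 0.3·b = 0.84
Eliminate b: (row1) − 0.07/0.3·(row2) → 0.418·a = 0.604, so a = 1.44498.
Then b = (0.84 − 0.18·1.44498) / 0.3 = 1.93301.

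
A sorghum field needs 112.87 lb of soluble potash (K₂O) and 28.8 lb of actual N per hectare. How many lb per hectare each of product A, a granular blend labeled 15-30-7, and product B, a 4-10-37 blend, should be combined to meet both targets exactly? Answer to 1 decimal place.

Let a = lb of product A, b = lb of product B (per hectare).
K₂O: 0.07·a + 0.37·b = 112.87
N: 0.15·a + 0.04·b = 28.8
Eliminate a: (row1) − 0.07/0.15·(row2) → 0.351333·b = 99.43, so b = 283.008.
Back-substitute: a = (112.87 − 0.37·283.008) / 0.07 = 116.531.

116.5 lb product A, 283.0 lb product B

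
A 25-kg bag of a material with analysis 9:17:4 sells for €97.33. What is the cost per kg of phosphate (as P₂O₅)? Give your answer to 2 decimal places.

€22.90 per kg P₂O₅

P₂O₅ in bag = 25 × 17% = 4.25 kg.
Cost per kg P₂O₅ = €97.33 / 4.25 = €22.9012.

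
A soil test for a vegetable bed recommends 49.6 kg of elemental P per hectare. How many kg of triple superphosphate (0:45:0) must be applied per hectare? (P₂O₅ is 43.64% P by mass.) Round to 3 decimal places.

252.572 kg of product per hectare

As P₂O₅: 49.6 / 0.4364 = 113.657 kg per hectare.
Product per hectare = 113.657 / 45% = 252.5715 kg.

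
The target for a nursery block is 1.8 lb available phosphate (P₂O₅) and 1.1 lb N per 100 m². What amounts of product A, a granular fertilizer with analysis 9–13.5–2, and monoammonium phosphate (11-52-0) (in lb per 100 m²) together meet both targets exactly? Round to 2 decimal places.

11.71 lb product A, 0.42 lb monoammonium phosphate

With a, b = lb per 100 m² of product A and monoammonium phosphate:
P₂O₅: 0.135·a + 0.52·b = 1.8
N: 0.09·a + 0.11·b = 1.1
From row1: a = (1.8 − 0.52·b) / 0.135.
Into row2: 0.09·(1.8 − 0.52·b)/0.135 + 0.11·b = 1.1 → b = 0.422535, a = 11.7058.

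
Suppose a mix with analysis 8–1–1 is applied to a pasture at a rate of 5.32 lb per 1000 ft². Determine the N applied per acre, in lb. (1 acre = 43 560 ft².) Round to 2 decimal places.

nitrogen per 1000 ft² = 5.32 × 8% = 0.4256 lb.
Convert to per acre: 0.4256 × 43.56 = 18.5391 lb.

18.54 lb N per acre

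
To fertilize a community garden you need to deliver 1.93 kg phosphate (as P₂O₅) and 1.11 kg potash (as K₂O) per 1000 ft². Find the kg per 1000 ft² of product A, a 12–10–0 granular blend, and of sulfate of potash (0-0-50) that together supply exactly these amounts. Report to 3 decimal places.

19.300 kg product A, 2.220 kg sulfate of potash

Let a = kg of product A, b = kg of sulfate of potash (per 1000 ft²).
P₂O₅: 0.1·a + 0·b = 1.93
K₂O: 0·a + 0.5·b = 1.11
Solving simultaneously: a = 19.3, b = 2.22.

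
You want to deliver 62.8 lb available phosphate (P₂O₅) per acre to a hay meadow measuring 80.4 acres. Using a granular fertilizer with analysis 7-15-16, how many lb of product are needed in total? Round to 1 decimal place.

Product per acre = 62.8 / 15% = 418.667 lb.
Total product = 418.667 × 80.4 = 33660.8 lb.

33660.8 lb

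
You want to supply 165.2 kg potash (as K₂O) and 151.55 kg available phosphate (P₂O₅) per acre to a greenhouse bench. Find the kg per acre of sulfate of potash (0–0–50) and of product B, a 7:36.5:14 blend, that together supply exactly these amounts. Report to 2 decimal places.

214.14 kg sulfate of potash, 415.21 kg product B

With a, b = kg per acre of sulfate of potash and product B:
K₂O: 0.5·a + 0.14·b = 165.2
P₂O₅: 0·a + 0.365·b = 151.55
Solving simultaneously: a = 214.142, b = 415.205.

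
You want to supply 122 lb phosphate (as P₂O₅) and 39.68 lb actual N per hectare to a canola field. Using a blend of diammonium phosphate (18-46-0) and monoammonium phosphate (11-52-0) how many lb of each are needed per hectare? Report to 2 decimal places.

167.76 lb diammonium phosphate, 86.21 lb monoammonium phosphate

Let a = lb of diammonium phosphate, b = lb of monoammonium phosphate (per hectare).
P₂O₅: 0.46·a + 0.52·b = 122
N: 0.18·a + 0.11·b = 39.68
Solving simultaneously: a = 167.758, b = 86.214.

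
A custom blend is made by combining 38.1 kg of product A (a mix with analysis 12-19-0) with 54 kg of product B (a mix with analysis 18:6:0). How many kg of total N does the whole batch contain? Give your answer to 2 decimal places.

14.29 kg N

N mass = 12%×38.1 + 18%×54 = 14.292 kg.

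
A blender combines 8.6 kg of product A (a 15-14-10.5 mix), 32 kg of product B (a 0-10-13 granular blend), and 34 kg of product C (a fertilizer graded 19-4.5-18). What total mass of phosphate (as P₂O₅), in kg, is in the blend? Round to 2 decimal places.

P₂O₅ mass = 14%×8.6 + 10%×32 + 4.5%×34 = 5.934 kg.

5.93 kg P₂O₅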